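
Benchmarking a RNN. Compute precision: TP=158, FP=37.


Precision = TP/(TP+FP)
= 158/(158+37)
= 158/195 = 81.03%

81.03%


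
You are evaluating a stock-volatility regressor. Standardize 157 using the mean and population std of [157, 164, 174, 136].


μ = 157.75, σ = 13.9351
z = (157 - 157.75)/13.9351 = -0.0538

-0.0538


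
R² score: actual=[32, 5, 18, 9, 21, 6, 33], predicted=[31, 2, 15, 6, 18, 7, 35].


ȳ = 17.7143
SS_res = Σ(y-ŷ)² = 42
SS_tot = Σ(y-ȳ)² = 823.43
R² = 1 - SS_res/SS_tot = 1 - 0.051 = 0.949

0.949


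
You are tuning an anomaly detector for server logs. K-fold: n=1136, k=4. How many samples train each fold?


Fold size = 1136/4 = 284
Training per fold = 1136 - 284 = 852

852


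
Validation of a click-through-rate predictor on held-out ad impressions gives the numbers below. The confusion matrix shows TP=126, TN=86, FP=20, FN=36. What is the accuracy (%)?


Accuracy = (TP+TN)/(TP+TN+FP+FN)
= (126+86)/(268)
= 212/268 = 79.1%

79.1%


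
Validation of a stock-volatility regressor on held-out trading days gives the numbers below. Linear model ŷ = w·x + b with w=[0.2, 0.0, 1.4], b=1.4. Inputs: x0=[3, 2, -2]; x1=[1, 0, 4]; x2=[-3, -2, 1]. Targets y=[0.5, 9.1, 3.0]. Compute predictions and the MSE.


ŷ0 = (0.2)·(3) + (0.0)·(2) + (1.4)·(-2) + 1.4 = -0.8
ŷ1 = (0.2)·(1) + (0.0)·(0) + (1.4)·(4) + 1.4 = 7.2
ŷ2 = (0.2)·(-3) + (0.0)·(-2) + (1.4)·(1) + 1.4 = 2.2
errors² = [1.69, 3.61, 0.64]
MSE = 5.9400/3 = 1.98

1.98


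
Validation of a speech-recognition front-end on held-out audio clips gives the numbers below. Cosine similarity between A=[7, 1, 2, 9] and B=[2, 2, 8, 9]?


A·B = 7·2 + 1·2 + 2·8 + 9·9 = 113
‖A‖ = √135 = 11.619, ‖B‖ = √153 = 12.3693
cos = 113/(√135·√153) = 113/√20655 = 0.7863

0.7863


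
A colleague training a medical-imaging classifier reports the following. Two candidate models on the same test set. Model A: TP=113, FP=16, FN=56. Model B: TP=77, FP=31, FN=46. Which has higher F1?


Model A: P=113/129=0.876, R=113/169=0.6686, F1=2PR/(P+R)=2TP/(2TP+FP+FN)=226/298=0.7584
Model B: P=77/108=0.713, R=77/123=0.626, F1=2PR/(P+R)=2TP/(2TP+FP+FN)=154/231=0.6667
0.7584 > 0.6667 → Model A

Model A


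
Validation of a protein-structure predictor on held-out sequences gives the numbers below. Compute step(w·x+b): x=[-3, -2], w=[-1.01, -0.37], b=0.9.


z = (-3)·(-1.01) + (-2)·(-0.37) + 0.9
  = 4.67
step(z) = 1 (z≥0)

1


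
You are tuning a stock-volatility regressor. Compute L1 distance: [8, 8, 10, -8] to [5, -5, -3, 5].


d = |8-5| + |8+ 5| + |10+ 3| + |-8-5|
  = 3 + 13 + 13 + 13
  = 42

42


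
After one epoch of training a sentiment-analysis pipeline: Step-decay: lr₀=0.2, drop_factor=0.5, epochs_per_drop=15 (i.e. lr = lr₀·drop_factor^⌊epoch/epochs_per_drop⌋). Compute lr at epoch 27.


n_drops = ⌊27/15⌋ = 1
lr = 0.2·0.5^1 = 0.2·0.5 = 0.1

0.1


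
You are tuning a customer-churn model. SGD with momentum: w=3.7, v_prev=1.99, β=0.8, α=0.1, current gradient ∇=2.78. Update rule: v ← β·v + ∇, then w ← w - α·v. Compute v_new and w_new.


v_new = 0.8·1.99 + 2.78 = 1.592 + 2.78 = 4.372
w_new = 3.7 - 0.1·4.372 = 3.7 - 0.4372 = 3.2628

v_new=4.372, w_new=3.2628


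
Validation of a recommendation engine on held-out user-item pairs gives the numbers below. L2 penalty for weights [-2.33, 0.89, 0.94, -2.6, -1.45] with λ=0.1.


‖w‖₂² = (-2.33)² + (0.89)² + (0.94)² + (-2.6)² + (-1.45)²
     = 5.4289 + 0.7921 + 0.8836 + 6.76 + 2.1025
     = 15.9671
λ·‖w‖₂² = 0.1·15.9671 = 1.59671

1.59671


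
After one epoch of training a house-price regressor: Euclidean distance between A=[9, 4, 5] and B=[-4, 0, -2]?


d = √((9+ 4)² + (4-0)² + (5+ 2)²)
  = √(169 + 16 + 49)
  = √234 = 15.2971

15.2971


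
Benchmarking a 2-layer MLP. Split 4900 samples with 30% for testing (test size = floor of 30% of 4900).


Test = ⌊4900·30/100⌋ = 1470
Train = 4900 - 1470 = 3430

Train: 3430, Test: 1470


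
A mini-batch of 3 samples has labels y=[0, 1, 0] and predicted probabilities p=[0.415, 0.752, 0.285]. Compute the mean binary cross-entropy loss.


L[0] = -ln(1-0.415) = -ln(0.585) = 0.5361
L[1] = -ln(0.752) = 0.285
L[2] = -ln(1-0.285) = -ln(0.715) = 0.3355
mean = (0.5361 + 0.285 + 0.3355)/3 = 0.3855

0.3855


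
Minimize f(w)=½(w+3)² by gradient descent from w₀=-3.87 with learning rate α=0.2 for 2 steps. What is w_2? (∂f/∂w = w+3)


step 1: grad = -3.87+3 = -0.87; w = -3.87 - 0.2·(-0.87) = -3.696
step 2: grad = -3.696+3 = -0.696; w = -3.696 - 0.2·(-0.696) = -3.5568

-3.5568


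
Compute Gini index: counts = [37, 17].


Probabilities: [37/54, 17/54] ≈ [0.6852, 0.3148]
Σpᵢ² = (1369 + 289)/54² = 1658/2916
Gini = 1 - Σpᵢ² = 1 - 1658/2916 = 0.4314

0.4314


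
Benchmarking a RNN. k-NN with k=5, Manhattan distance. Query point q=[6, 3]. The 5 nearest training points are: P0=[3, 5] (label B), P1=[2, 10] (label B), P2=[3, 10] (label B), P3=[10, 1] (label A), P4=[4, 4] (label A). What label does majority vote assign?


d(q,P0) = 5  (label B)
d(q,P1) = 11  (label B)
d(q,P2) = 10  (label B)
d(q,P3) = 6  (label A)
d(q,P4) = 3  (label A)
Votes: A=2, B=3
Majority → B

B


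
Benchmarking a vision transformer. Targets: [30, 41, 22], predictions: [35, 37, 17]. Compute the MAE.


Absolute errors: |30-35|=5, |41-37|=4, |22-17|=5
Sum = 14
MAE = 14/3 = 14/3

14/3


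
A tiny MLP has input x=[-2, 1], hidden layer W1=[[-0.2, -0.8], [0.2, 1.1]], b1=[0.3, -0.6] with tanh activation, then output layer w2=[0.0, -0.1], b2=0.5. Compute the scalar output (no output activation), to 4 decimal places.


z1[0] = (-0.2)·(-2) + (-0.8)·(1) + 0.3 = -0.1
z1[1] = (0.2)·(-2) + (1.1)·(1) - 0.6 = 0.1
h = tanh(z1) = [-0.0997, 0.0997]
output = (0.0)·(-0.0997) + (-0.1)·(0.0997) + 0.5 = 0.49

0.49


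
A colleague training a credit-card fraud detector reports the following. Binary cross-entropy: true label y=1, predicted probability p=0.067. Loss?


BCE = -[y·ln(p) + (1-y)·ln(1-p)]
= -1·ln(0.067) - 0
= -ln(0.067) = 2.7031

2.7031


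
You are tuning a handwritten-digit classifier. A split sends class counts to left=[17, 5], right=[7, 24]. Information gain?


Parent = [24, 29], H_parent = 0.9936
H_left = 0.7732 (n=22), H_right = 0.7706 (n=31)
H_children = (22/53)·0.7732 + (31/53)·0.7706 = 0.7717
IG = 0.9936 - 0.7717 = 0.2219

0.2219


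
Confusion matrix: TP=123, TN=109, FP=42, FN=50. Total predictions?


Total = TP + TN + FP + FN
= 123 + 109 + 42 + 50
= 324
(Predicted positive: 165, predicted negative: 159)

324


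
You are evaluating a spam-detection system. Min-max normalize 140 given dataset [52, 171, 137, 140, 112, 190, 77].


min=52, max=190
(140-52)/(190-52) = 88/138 = 0.6377

0.6377


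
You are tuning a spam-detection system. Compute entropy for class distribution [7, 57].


Probabilities: [7/64, 57/64] ≈ [0.1094, 0.8906]
H = -((7/64)·log₂(7/64) + (57/64)·log₂(57/64))
  = 0.498 bits

0.498 bits


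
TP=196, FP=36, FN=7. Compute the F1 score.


Precision = 196/232 = 0.8448
Recall = 196/203 = 0.9655
F1 = 2·P·R/(P+R) = 2·TP/(2·TP+FP+FN) = 392/(392+36+7) = 392/435 = 0.9011

0.9011


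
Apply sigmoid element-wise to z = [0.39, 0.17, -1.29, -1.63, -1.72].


σ(0.39) = 1/(1+e^-0.39) = 0.5963
σ(0.17) = 1/(1+e^-0.17) = 0.5424
σ(-1.29) = 1/(1+e^1.29) = 0.2159
σ(-1.63) = 1/(1+e^1.63) = 0.1638
σ(-1.72) = 1/(1+e^1.72) = 0.1519
result = [0.5963, 0.5424, 0.2159, 0.1638, 0.1519]

[0.5963, 0.5424, 0.2159, 0.1638, 0.1519]


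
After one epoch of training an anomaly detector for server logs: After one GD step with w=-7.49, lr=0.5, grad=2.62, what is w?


w_new = w - α·∇
= -7.49 - 0.5·2.62
= -7.49 - 1.31
= -8.8

-8.8


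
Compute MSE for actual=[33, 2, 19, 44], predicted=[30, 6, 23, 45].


Squared errors: (33-30)²=9, (2-6)²=16, (19-23)²=16, (44-45)²=1
Sum = 42
MSE = 42/4 = 21/2

21/2


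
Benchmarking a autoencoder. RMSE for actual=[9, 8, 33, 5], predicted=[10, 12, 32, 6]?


MSE = 19/4 = 4.75
RMSE = √(19/4) = 2.1794

2.1794


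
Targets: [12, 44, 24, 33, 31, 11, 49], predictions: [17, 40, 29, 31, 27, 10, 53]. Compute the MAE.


Absolute errors: |12-17|=5, |44-40|=4, |24-29|=5, |33-31|=2, |31-27|=4, |11-10|=1, |49-53|=4
Sum = 25
MAE = 25/7 = 25/7

25/7


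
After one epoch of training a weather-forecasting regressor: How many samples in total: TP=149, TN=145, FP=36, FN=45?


Total = TP + TN + FP + FN
= 149 + 145 + 36 + 45
= 375
(Predicted positive: 185, predicted negative: 190)

375


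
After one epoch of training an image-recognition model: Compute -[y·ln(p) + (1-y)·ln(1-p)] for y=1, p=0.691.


BCE = -[y·ln(p) + (1-y)·ln(1-p)]
= -1·ln(0.691) - 0
= -ln(0.691) = 0.3696

0.3696


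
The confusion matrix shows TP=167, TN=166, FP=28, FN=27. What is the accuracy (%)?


Accuracy = (TP+TN)/(TP+TN+FP+FN)
= (167+166)/(388)
= 333/388 = 85.82%

85.82%


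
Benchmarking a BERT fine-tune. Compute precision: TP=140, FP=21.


Precision = TP/(TP+FP)
= 140/(140+21)
= 140/161 = 86.96%

86.96%


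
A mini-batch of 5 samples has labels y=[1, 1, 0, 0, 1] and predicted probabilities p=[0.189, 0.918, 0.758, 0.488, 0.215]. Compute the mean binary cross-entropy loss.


L[0] = -ln(0.189) = 1.666
L[1] = -ln(0.918) = 0.0856
L[2] = -ln(1-0.758) = -ln(0.242) = 1.4188
L[3] = -ln(1-0.488) = -ln(0.512) = 0.6694
L[4] = -ln(0.215) = 1.5371
mean = (1.666 + 0.0856 + 1.4188 + 0.6694 + 1.5371)/5 = 1.0754

1.0754


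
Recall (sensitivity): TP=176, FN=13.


Recall = TP/(TP+FN)
= 176/(176+13)
= 176/189 = 93.12%

93.12%


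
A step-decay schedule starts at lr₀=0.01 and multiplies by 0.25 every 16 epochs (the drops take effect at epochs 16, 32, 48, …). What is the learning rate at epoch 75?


n_drops = ⌊75/16⌋ = 4
lr = 0.01·0.25^4 = 0.01·0.00390625 = 0.0000390625

0.0000390625


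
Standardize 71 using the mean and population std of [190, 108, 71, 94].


μ = 115.75, σ = 44.8574
z = (71 - 115.75)/44.8574 = -0.9976

-0.9976


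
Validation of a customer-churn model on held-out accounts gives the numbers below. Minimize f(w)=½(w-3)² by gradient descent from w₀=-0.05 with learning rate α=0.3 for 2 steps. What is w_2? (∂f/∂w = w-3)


step 1: grad = -0.05-3 = -3.05; w = -0.05 - 0.3·(-3.05) = 0.865
step 2: grad = 0.865-3 = -2.135; w = 0.865 - 0.3·(-2.135) = 1.5055

1.5055


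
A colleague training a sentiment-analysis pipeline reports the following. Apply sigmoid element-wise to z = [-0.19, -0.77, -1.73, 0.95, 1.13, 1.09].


σ(-0.19) = 1/(1+e^0.19) = 0.4526
σ(-0.77) = 1/(1+e^0.77) = 0.3165
σ(-1.73) = 1/(1+e^1.73) = 0.1506
σ(0.95) = 1/(1+e^-0.95) = 0.7211
σ(1.13) = 1/(1+e^-1.13) = 0.7558
σ(1.09) = 1/(1+e^-1.09) = 0.7484
result = [0.4526, 0.3165, 0.1506, 0.7211, 0.7558, 0.7484]

[0.4526, 0.3165, 0.1506, 0.7211, 0.7558, 0.7484]


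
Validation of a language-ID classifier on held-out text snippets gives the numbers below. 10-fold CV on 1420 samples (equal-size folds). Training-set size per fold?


Fold size = 1420/10 = 142
Training per fold = 1420 - 142 = 1278

1278


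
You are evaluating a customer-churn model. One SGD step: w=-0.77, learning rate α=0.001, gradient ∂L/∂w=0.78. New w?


w_new = w - α·∇
= -0.77 - 0.001·0.78
= -0.77 - 0.00078
= -0.77078

-0.77078


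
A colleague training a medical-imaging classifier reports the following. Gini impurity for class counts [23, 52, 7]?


Probabilities: [23/82, 52/82, 7/82] ≈ [0.2805, 0.6341, 0.0854]
Σpᵢ² = (529 + 2704 + 49)/82² = 3282/6724
Gini = 1 - Σpᵢ² = 1 - 3282/6724 = 0.5119

0.5119


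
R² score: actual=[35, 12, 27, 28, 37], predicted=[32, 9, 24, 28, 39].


ȳ = 27.8
SS_res = Σ(y-ŷ)² = 31
SS_tot = Σ(y-ȳ)² = 386.8
R² = 1 - SS_res/SS_tot = 1 - 0.0801 = 0.9199

0.9199


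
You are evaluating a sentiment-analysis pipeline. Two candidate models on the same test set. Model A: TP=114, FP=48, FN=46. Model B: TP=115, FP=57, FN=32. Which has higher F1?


Model A: P=114/162=0.7037, R=114/160=0.7125, F1=2PR/(P+R)=2TP/(2TP+FP+FN)=228/322=0.7081
Model B: P=115/172=0.6686, R=115/147=0.7823, F1=2PR/(P+R)=2TP/(2TP+FP+FN)=230/319=0.721
0.7081 < 0.721 → Model B

Model B


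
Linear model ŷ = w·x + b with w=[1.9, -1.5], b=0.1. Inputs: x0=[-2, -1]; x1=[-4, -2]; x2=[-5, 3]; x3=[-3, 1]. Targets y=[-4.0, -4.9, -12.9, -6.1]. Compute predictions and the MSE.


ŷ0 = (1.9)·(-2) + (-1.5)·(-1) + 0.1 = -2.2
ŷ1 = (1.9)·(-4) + (-1.5)·(-2) + 0.1 = -4.5
ŷ2 = (1.9)·(-5) + (-1.5)·(3) + 0.1 = -13.9
ŷ3 = (1.9)·(-3) + (-1.5)·(1) + 0.1 = -7.1
errors² = [3.24, 0.16, 1.0, 1.0]
MSE = 5.4000/4 = 1.35

1.35


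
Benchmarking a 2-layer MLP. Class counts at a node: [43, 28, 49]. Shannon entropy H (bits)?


Probabilities: [43/120, 28/120, 49/120] ≈ [0.3583, 0.2333, 0.4083]
H = -((43/120)·log₂(43/120) + (28/120)·log₂(28/120) + (49/120)·log₂(49/120))
  = 1.5481 bits

1.5481 bits


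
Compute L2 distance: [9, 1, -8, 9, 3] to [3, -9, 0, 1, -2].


d = √((9-3)² + (1+ 9)² + (-8-0)² + (9-1)² + (3+ 2)²)
  = √(36 + 100 + 64 + 64 + 25)
  = √289 = 17.0

17.0


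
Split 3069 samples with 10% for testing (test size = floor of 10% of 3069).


Test = ⌊3069·10/100⌋ = 306
Train = 3069 - 306 = 2763

Train: 2763, Test: 306


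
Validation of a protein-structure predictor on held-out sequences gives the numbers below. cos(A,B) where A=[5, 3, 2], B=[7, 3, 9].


A·B = 5·7 + 3·3 + 2·9 = 62
‖A‖ = √38 = 6.1644, ‖B‖ = √139 = 11.7898
cos = 62/(√38·√139) = 62/√5282 = 0.8531

0.8531


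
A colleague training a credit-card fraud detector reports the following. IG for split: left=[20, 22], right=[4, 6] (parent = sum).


Parent = [24, 28], H_parent = 0.9957
H_left = 0.9984 (n=42), H_right = 0.971 (n=10)
H_children = (42/52)·0.9984 + (10/52)·0.971 = 0.9931
IG = 0.9957 - 0.9931 = 0.0026

0.0026


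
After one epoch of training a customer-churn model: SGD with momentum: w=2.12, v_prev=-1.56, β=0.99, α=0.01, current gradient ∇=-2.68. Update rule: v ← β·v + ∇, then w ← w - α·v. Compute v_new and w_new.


v_new = 0.99·-1.56 - 2.68 = -1.5444 - 2.68 = -4.2244
w_new = 2.12 - 0.01·-4.2244 = 2.12 + 0.042244 = 2.162244

v_new=-4.2244, w_new=2.162244


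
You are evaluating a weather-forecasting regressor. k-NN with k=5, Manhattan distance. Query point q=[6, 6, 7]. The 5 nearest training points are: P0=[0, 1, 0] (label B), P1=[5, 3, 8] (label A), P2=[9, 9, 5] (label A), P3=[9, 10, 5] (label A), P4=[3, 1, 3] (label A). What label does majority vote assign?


d(q,P0) = 18  (label B)
d(q,P1) = 5  (label A)
d(q,P2) = 8  (label A)
d(q,P3) = 9  (label A)
d(q,P4) = 12  (label A)
Votes: A=4, B=1
Majority → A

A


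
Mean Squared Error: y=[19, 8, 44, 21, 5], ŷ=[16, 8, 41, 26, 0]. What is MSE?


Squared errors: (19-16)²=9, (8-8)²=0, (44-41)²=9, (21-26)²=25, (5-0)²=25
Sum = 68
MSE = 68/5 = 68/5

68/5


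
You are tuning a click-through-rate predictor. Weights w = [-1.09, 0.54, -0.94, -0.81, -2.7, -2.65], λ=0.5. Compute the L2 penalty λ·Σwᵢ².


‖w‖₂² = (-1.09)² + (0.54)² + (-0.94)² + (-0.81)² + (-2.7)² + (-2.65)²
     = 1.1881 + 0.2916 + 0.8836 + 0.6561 + 7.29 + 7.0225
     = 17.3319
λ·‖w‖₂² = 0.5·17.3319 = 8.66595

8.66595


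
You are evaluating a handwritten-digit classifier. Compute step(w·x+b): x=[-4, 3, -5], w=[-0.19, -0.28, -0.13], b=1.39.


z = (-4)·(-0.19) + (3)·(-0.28) + (-5)·(-0.13) + 1.39
  = 1.96
step(z) = 1 (z≥0)

1


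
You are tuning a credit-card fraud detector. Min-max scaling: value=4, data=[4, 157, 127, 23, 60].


min=4, max=157
(4-4)/(157-4) = 0/153 = 0.0

0.0


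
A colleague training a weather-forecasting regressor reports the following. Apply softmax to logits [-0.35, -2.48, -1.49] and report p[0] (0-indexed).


Exponentials: e^-0.35=0.7047, e^-2.48=0.0837, e^-1.49=0.2254
Sum = 1.0138
Softmax = [0.6951, 0.0826, 0.2223]
p[0] = 0.7047/1.0138 = 0.6951

0.6951


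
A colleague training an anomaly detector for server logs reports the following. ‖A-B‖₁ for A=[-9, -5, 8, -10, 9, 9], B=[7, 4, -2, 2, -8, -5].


d = |-9-7| + |-5-4| + |8+ 2| + |-10-2| + |9+ 8| + |9+ 5|
  = 16 + 9 + 10 + 12 + 17 + 14
  = 78

78


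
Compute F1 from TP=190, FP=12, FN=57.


Precision = 190/202 = 0.9406
Recall = 190/247 = 0.7692
F1 = 2·P·R/(P+R) = 2·TP/(2·TP+FP+FN) = 380/(380+12+57) = 380/449 = 0.8463

0.8463


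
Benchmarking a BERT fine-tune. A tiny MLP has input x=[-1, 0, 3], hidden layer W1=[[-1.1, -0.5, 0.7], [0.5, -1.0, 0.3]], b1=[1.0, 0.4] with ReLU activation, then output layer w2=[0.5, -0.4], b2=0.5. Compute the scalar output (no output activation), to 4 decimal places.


z1[0] = (-1.1)·(-1) + (-0.5)·(0) + (0.7)·(3) + 1.0 = 4.2
z1[1] = (0.5)·(-1) + (-1.0)·(0) + (0.3)·(3) + 0.4 = 0.8
h = ReLU(z1) = [4.2, 0.8]
output = (0.5)·(4.2) + (-0.4)·(0.8) + 0.5 = 2.28

2.28


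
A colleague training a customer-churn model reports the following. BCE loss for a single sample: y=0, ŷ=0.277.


BCE = -[y·ln(p) + (1-y)·ln(1-p)]
= -0 - 1·ln(1-0.277)
= -ln(0.723) = 0.3243

0.3243


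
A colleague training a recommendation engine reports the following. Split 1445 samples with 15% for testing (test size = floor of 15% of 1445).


Test = ⌊1445·15/100⌋ = 216
Train = 1445 - 216 = 1229

Train: 1229, Test: 216


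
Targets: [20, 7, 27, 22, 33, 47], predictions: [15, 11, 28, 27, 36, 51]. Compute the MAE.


Absolute errors: |20-15|=5, |7-11|=4, |27-28|=1, |22-27|=5, |33-36|=3, |47-51|=4
Sum = 22
MAE = 22/6 = 11/3

11/3


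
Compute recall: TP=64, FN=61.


Recall = TP/(TP+FN)
= 64/(64+61)
= 64/125 = 51.2%

51.2%


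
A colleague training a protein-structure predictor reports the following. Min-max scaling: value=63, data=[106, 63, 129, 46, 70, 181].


min=46, max=181
(63-46)/(181-46) = 17/135 = 0.1259

0.1259


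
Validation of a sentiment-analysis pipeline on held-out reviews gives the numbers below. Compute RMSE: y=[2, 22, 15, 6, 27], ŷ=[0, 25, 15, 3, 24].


MSE = 31/5 = 6.2
RMSE = √(31/5) = 2.49

2.49


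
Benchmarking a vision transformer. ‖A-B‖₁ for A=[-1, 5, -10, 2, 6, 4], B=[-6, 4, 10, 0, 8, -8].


d = |-1+ 6| + |5-4| + |-10-10| + |2-0| + |6-8| + |4+ 8|
  = 5 + 1 + 20 + 2 + 2 + 12
  = 42

42


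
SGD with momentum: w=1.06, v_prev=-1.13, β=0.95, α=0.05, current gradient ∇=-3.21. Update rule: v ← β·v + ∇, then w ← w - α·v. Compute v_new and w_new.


v_new = 0.95·-1.13 - 3.21 = -1.0735 - 3.21 = -4.2835
w_new = 1.06 - 0.05·-4.2835 = 1.06 + 0.214175 = 1.274175

v_new=-4.2835, w_new=1.274175


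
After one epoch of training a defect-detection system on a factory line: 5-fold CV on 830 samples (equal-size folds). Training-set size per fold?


Fold size = 830/5 = 166
Training per fold = 830 - 166 = 664

664


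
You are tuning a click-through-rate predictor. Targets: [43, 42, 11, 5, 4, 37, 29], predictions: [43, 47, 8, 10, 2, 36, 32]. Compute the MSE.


Squared errors: (43-43)²=0, (42-47)²=25, (11-8)²=9, (5-10)²=25, (4-2)²=4, (37-36)²=1, (29-32)²=9
Sum = 73
MSE = 73/7 = 73/7

73/7


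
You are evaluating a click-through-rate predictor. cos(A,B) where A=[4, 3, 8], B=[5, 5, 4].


A·B = 4·5 + 3·5 + 8·4 = 67
‖A‖ = √89 = 9.434, ‖B‖ = √66 = 8.124
cos = 67/(√89·√66) = 67/√5874 = 0.8742

0.8742


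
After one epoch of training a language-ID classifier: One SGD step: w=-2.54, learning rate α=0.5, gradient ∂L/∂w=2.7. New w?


w_new = w - α·∇
= -2.54 - 0.5·2.7
= -2.54 - 1.35
= -3.89

-3.89


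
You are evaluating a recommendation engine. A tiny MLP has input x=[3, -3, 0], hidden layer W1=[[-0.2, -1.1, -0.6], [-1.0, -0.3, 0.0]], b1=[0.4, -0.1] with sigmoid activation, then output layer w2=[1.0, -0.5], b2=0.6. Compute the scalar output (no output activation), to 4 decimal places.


z1[0] = (-0.2)·(3) + (-1.1)·(-3) + (-0.6)·(0) + 0.4 = 3.1
z1[1] = (-1.0)·(3) + (-0.3)·(-3) + (0.0)·(0) - 0.1 = -2.2
h = sigmoid(z1) = [0.9569, 0.0998]
output = (1.0)·(0.9569) + (-0.5)·(0.0998) + 0.6 = 1.507

1.507


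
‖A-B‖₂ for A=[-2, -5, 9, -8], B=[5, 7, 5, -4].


d = √((-2-5)² + (-5-7)² + (9-5)² + (-8+ 4)²)
  = √(49 + 144 + 16 + 16)
  = √225 = 15.0

15.0


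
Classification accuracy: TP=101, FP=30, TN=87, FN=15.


Accuracy = (TP+TN)/(TP+TN+FP+FN)
= (101+87)/(233)
= 188/233 = 80.69%

80.69%


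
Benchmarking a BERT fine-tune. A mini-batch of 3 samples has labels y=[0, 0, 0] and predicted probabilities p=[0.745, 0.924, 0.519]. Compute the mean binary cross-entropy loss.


L[0] = -ln(1-0.745) = -ln(0.255) = 1.3665
L[1] = -ln(1-0.924) = -ln(0.076) = 2.577
L[2] = -ln(1-0.519) = -ln(0.481) = 0.7319
mean = (1.3665 + 2.577 + 0.7319)/3 = 1.5585

1.5585


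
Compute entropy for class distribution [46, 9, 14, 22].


Probabilities: [46/91, 9/91, 14/91, 22/91] ≈ [0.5055, 0.0989, 0.1538, 0.2418]
H = -((46/91)·log₂(46/91) + (9/91)·log₂(9/91) + (14/91)·log₂(14/91) + (22/91)·log₂(22/91))
  = 1.7383 bits

1.7383 bits


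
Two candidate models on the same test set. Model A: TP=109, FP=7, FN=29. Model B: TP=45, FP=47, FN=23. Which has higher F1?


Model A: P=109/116=0.9397, R=109/138=0.7899, F1=2PR/(P+R)=2TP/(2TP+FP+FN)=218/254=0.8583
Model B: P=45/92=0.4891, R=45/68=0.6618, F1=2PR/(P+R)=2TP/(2TP+FP+FN)=90/160=0.5625
0.8583 > 0.5625 → Model A

Model A


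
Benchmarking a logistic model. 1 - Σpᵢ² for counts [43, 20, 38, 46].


Probabilities: [43/147, 20/147, 38/147, 46/147] ≈ [0.2925, 0.1361, 0.2585, 0.3129]
Σpᵢ² = (1849 + 400 + 1444 + 2116)/147² = 5809/21609
Gini = 1 - Σpᵢ² = 1 - 5809/21609 = 0.7312

0.7312


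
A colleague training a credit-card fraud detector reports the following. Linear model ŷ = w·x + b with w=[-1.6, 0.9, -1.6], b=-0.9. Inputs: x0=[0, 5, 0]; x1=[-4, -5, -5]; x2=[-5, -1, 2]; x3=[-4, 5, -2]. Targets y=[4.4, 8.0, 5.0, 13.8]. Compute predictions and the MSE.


ŷ0 = (-1.6)·(0) + (0.9)·(5) + (-1.6)·(0) - 0.9 = 3.6
ŷ1 = (-1.6)·(-4) + (0.9)·(-5) + (-1.6)·(-5) - 0.9 = 9.0
ŷ2 = (-1.6)·(-5) + (0.9)·(-1) + (-1.6)·(2) - 0.9 = 3.0
ŷ3 = (-1.6)·(-4) + (0.9)·(5) + (-1.6)·(-2) - 0.9 = 13.2
errors² = [0.64, 1.0, 4.0, 0.36]
MSE = 6.0000/4 = 1.5

1.5


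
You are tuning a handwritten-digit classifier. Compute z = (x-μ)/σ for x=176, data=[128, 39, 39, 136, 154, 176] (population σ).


μ = 112, σ = 53.7742
z = (176 - 112)/53.7742 = 1.1902

1.1902


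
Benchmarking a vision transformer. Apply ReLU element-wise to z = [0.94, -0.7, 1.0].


ReLU(0.94) = max(0, 0.94) = 0.94
ReLU(-0.7) = max(0, -0.7) = 0.0
ReLU(1.0) = max(0, 1.0) = 1.0
result = [0.94, 0.0, 1.0]

[0.94, 0.0, 1.0]


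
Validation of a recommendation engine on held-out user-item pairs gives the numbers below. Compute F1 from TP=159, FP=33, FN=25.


Precision = 159/192 = 0.8281
Recall = 159/184 = 0.8641
F1 = 2·P·R/(P+R) = 2·TP/(2·TP+FP+FN) = 318/(318+33+25) = 318/376 = 0.8457

0.8457


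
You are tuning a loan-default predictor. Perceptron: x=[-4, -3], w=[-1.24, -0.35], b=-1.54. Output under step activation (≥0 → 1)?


z = (-4)·(-1.24) + (-3)·(-0.35) - 1.54
  = 4.47
step(z) = 1 (z≥0)

1


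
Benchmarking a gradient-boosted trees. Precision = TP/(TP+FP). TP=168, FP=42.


Precision = TP/(TP+FP)
= 168/(168+42)
= 168/210 = 80.0%

80.0%


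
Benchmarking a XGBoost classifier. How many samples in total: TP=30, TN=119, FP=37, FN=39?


Total = TP + TN + FP + FN
= 30 + 119 + 37 + 39
= 225
(Predicted positive: 67, predicted negative: 158)

225


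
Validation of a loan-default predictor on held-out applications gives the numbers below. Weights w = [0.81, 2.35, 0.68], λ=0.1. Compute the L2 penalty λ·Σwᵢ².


‖w‖₂² = (0.81)² + (2.35)² + (0.68)²
     = 0.6561 + 5.5225 + 0.4624
     = 6.641
λ·‖w‖₂² = 0.1·6.641 = 0.6641

0.6641


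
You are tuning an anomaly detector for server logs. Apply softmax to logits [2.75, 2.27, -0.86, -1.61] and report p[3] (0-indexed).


Exponentials: e^2.75=15.6426, e^2.27=9.6794, e^-0.86=0.4232, e^-1.61=0.1999
Sum = 25.9451
Softmax = [0.6029, 0.3731, 0.0163, 0.0077]
p[3] = 0.1999/25.9451 = 0.0077

0.0077


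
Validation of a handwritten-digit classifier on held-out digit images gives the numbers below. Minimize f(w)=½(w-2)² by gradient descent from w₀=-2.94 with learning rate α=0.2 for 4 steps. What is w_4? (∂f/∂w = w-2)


step 1: grad = -2.94-2 = -4.94; w = -2.94 - 0.2·(-4.94) = -1.952
step 2: grad = -1.952-2 = -3.952; w = -1.952 - 0.2·(-3.952) = -1.1616
step 3: grad = -1.1616-2 = -3.1616; w = -1.1616 - 0.2·(-3.1616) = -0.52928
step 4: grad = -0.52928-2 = -2.52928; w = -0.52928 - 0.2·(-2.52928) = -0.023424

-0.023424


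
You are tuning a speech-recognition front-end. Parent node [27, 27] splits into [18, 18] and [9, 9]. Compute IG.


Parent = [27, 27], H_parent = 1
H_left = 1 (n=36), H_right = 1 (n=18)
H_children = (36/54)·1 + (18/54)·1 = 1
IG = 1 - 1 = 0.0

0.0


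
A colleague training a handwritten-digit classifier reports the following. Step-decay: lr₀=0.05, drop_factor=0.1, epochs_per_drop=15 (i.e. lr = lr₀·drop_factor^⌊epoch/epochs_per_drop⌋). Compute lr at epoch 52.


n_drops = ⌊52/15⌋ = 3
lr = 0.05·0.1^3 = 0.05·0.001 = 0.00005

0.00005


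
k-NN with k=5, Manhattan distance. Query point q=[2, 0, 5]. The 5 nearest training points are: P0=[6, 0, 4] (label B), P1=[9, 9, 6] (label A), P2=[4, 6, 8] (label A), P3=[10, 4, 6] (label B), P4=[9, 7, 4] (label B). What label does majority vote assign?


d(q,P0) = 5  (label B)
d(q,P1) = 17  (label A)
d(q,P2) = 11  (label A)
d(q,P3) = 13  (label B)
d(q,P4) = 15  (label B)
Votes: A=2, B=3
Majority → B

B


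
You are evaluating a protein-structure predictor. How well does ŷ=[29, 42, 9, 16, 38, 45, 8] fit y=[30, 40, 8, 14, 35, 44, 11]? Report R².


ȳ = 26
SS_res = Σ(y-ŷ)² = 29
SS_tot = Σ(y-ȳ)² = 1310
R² = 1 - SS_res/SS_tot = 1 - 0.0221 = 0.9779

0.9779


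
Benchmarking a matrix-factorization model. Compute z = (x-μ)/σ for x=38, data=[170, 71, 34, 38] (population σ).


μ = 78.25, σ = 54.8834
z = (38 - 78.25)/54.8834 = -0.7334

-0.7334


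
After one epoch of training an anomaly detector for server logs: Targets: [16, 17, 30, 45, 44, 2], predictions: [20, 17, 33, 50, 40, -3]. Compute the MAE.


Absolute errors: |16-20|=4, |17-17|=0, |30-33|=3, |45-50|=5, |44-40|=4, |2+ 3|=5
Sum = 21
MAE = 21/6 = 7/2

7/2


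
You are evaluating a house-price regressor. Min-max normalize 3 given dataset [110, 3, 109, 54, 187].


min=3, max=187
(3-3)/(187-3) = 0/184 = 0.0

0.0


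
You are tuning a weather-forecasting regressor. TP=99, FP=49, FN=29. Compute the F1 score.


Precision = 99/148 = 0.6689
Recall = 99/128 = 0.7734
F1 = 2·P·R/(P+R) = 2·TP/(2·TP+FP+FN) = 198/(198+49+29) = 198/276 = 0.7174

0.7174


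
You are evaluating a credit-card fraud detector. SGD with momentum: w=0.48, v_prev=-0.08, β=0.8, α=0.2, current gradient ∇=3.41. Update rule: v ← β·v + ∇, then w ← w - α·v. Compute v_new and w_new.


v_new = 0.8·-0.08 + 3.41 = -0.064 + 3.41 = 3.346
w_new = 0.48 - 0.2·3.346 = 0.48 - 0.6692 = -0.1892

v_new=3.346, w_new=-0.1892


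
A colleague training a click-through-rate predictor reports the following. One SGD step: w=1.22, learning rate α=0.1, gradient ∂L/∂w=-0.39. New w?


w_new = w - α·∇
= 1.22 - 0.1·-0.39
= 1.22 + 0.039
= 1.259

1.259


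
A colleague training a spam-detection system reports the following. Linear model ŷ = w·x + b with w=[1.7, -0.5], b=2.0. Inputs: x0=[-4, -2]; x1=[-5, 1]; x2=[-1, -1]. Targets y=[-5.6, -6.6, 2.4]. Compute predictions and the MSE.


ŷ0 = (1.7)·(-4) + (-0.5)·(-2) + 2.0 = -3.8
ŷ1 = (1.7)·(-5) + (-0.5)·(1) + 2.0 = -7.0
ŷ2 = (1.7)·(-1) + (-0.5)·(-1) + 2.0 = 0.8
errors² = [3.24, 0.16, 2.56]
MSE = 5.9600/3 = 1.9867

1.9867


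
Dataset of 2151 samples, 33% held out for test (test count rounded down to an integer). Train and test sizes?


Test = ⌊2151·33/100⌋ = 709
Train = 2151 - 709 = 1442

Train: 1442, Test: 709


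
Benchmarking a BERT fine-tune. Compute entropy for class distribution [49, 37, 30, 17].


Probabilities: [49/133, 37/133, 30/133, 17/133] ≈ [0.3684, 0.2782, 0.2256, 0.1278]
H = -((49/133)·log₂(49/133) + (37/133)·log₂(37/133) + (30/133)·log₂(30/133) + (17/133)·log₂(17/133))
  = 1.9082 bits

1.9082 bits


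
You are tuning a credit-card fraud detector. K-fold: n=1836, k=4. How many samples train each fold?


Fold size = 1836/4 = 459
Training per fold = 1836 - 459 = 1377

1377


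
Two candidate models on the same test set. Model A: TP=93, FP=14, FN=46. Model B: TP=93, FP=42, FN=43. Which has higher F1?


Model A: P=93/107=0.8692, R=93/139=0.6691, F1=2PR/(P+R)=2TP/(2TP+FP+FN)=186/246=0.7561
Model B: P=93/135=0.6889, R=93/136=0.6838, F1=2PR/(P+R)=2TP/(2TP+FP+FN)=186/271=0.6863
0.7561 > 0.6863 → Model A

Model A


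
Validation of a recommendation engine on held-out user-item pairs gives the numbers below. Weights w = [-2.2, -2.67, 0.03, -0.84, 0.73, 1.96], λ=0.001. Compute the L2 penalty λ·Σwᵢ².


‖w‖₂² = (-2.2)² + (-2.67)² + (0.03)² + (-0.84)² + (0.73)² + (1.96)²
     = 4.84 + 7.1289 + 0.0009 + 0.7056 + 0.5329 + 3.8416
     = 17.0499
λ·‖w‖₂² = 0.001·17.0499 = 0.01705

0.01705


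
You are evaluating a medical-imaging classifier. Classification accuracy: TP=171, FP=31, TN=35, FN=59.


Accuracy = (TP+TN)/(TP+TN+FP+FN)
= (171+35)/(296)
= 206/296 = 69.59%

69.59%


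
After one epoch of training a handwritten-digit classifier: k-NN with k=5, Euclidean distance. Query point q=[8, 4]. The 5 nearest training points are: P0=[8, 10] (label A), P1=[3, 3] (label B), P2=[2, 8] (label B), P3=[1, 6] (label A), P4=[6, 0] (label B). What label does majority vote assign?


d(q,P0) = 6.0  (label A)
d(q,P1) = 5.099  (label B)
d(q,P2) = 7.2111  (label B)
d(q,P3) = 7.2801  (label A)
d(q,P4) = 4.4721  (label B)
Votes: A=2, B=3
Majority → B

B


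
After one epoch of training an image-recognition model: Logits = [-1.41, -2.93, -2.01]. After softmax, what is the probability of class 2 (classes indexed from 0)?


Exponentials: e^-1.41=0.2441, e^-2.93=0.0534, e^-2.01=0.134
Sum = 0.4315
Softmax = [0.5658, 0.1237, 0.3105]
p[2] = 0.134/0.4315 = 0.3105

0.3105


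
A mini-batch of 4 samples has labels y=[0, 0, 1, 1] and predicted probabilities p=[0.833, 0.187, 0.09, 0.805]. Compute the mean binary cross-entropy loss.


L[0] = -ln(1-0.833) = -ln(0.167) = 1.7898
L[1] = -ln(1-0.187) = -ln(0.813) = 0.207
L[2] = -ln(0.09) = 2.4079
L[3] = -ln(0.805) = 0.2169
mean = (1.7898 + 0.207 + 2.4079 + 0.2169)/4 = 1.1554

1.1554


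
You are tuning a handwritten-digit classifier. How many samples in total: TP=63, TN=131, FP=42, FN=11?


Total = TP + TN + FP + FN
= 63 + 131 + 42 + 11
= 247
(Predicted positive: 105, predicted negative: 142)

247


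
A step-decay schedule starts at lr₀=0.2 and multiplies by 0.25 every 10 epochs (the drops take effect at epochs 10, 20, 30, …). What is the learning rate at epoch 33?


n_drops = ⌊33/10⌋ = 3
lr = 0.2·0.25^3 = 0.2·0.015625 = 0.003125

0.003125


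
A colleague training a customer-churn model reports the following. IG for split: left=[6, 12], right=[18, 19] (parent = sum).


Parent = [24, 31], H_parent = 0.9883
H_left = 0.9183 (n=18), H_right = 0.9995 (n=37)
H_children = (18/55)·0.9183 + (37/55)·0.9995 = 0.9729
IG = 0.9883 - 0.9729 = 0.0154

0.0154


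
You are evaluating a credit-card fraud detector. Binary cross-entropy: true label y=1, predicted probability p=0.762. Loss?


BCE = -[y·ln(p) + (1-y)·ln(1-p)]
= -1·ln(0.762) - 0
= -ln(0.762) = 0.2718

0.2718


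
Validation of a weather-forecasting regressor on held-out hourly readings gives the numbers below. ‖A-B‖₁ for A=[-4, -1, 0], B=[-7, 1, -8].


d = |-4+ 7| + |-1-1| + |0+ 8|
  = 3 + 2 + 8
  = 13

13


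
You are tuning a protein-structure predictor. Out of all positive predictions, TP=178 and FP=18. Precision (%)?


Precision = TP/(TP+FP)
= 178/(178+18)
= 178/196 = 90.82%

90.82%


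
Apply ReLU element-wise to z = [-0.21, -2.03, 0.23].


ReLU(-0.21) = max(0, -0.21) = 0.0
ReLU(-2.03) = max(0, -2.03) = 0.0
ReLU(0.23) = max(0, 0.23) = 0.23
result = [0.0, 0.0, 0.23]

[0.0, 0.0, 0.23]


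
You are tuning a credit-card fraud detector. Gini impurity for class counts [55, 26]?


Probabilities: [55/81, 26/81] ≈ [0.679, 0.321]
Σpᵢ² = (3025 + 676)/81² = 3701/6561
Gini = 1 - Σpᵢ² = 1 - 3701/6561 = 0.4359

0.4359


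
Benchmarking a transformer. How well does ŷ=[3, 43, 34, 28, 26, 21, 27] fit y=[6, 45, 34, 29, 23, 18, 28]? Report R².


ȳ = 26.1429
SS_res = Σ(y-ŷ)² = 33
SS_tot = Σ(y-ȳ)² = 910.86
R² = 1 - SS_res/SS_tot = 1 - 0.0362 = 0.9638

0.9638


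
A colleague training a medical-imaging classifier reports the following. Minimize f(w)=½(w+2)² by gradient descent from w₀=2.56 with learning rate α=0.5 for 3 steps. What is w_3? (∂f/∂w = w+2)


step 1: grad = 2.56+2 = 4.56; w = 2.56 - 0.5·(4.56) = 0.28
step 2: grad = 0.28+2 = 2.28; w = 0.28 - 0.5·(2.28) = -0.86
step 3: grad = -0.86+2 = 1.14; w = -0.86 - 0.5·(1.14) = -1.43

-1.43


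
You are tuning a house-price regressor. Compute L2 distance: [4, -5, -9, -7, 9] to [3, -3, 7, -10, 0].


d = √((4-3)² + (-5+ 3)² + (-9-7)² + (-7+ 10)² + (9-0)²)
  = √(1 + 4 + 256 + 9 + 81)
  = √351 = 18.735

18.735


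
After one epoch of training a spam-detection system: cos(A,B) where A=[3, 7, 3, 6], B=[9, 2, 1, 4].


A·B = 3·9 + 7·2 + 3·1 + 6·4 = 68
‖A‖ = √103 = 10.1489, ‖B‖ = √102 = 10.0995
cos = 68/(√103·√102) = 68/√10506 = 0.6634

0.6634


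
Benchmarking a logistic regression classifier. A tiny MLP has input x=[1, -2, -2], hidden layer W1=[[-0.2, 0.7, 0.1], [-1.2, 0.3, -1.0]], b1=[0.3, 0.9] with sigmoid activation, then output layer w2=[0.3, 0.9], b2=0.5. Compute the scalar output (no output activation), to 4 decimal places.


z1[0] = (-0.2)·(1) + (0.7)·(-2) + (0.1)·(-2) + 0.3 = -1.5
z1[1] = (-1.2)·(1) + (0.3)·(-2) + (-1.0)·(-2) + 0.9 = 1.1
h = sigmoid(z1) = [0.1824, 0.7503]
output = (0.3)·(0.1824) + (0.9)·(0.7503) + 0.5 = 1.23

1.23


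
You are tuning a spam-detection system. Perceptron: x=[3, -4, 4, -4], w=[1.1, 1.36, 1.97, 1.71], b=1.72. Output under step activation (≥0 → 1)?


z = (3)·(1.1) + (-4)·(1.36) + (4)·(1.97) + (-4)·(1.71) + 1.72
  = 0.62
step(z) = 1 (z≥0)

1


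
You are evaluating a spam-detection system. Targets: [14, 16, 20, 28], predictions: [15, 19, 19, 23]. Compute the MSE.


Squared errors: (14-15)²=1, (16-19)²=9, (20-19)²=1, (28-23)²=25
Sum = 36
MSE = 36/4 = 9

9


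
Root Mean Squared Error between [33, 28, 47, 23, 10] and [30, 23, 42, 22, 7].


MSE = 69/5 = 13.8
RMSE = √(69/5) = 3.7148

3.7148


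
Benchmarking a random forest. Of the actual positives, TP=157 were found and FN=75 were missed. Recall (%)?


Recall = TP/(TP+FN)
= 157/(157+75)
= 157/232 = 67.67%

67.67%


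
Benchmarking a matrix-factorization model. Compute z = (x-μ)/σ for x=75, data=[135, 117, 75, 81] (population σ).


μ = 102, σ = 24.9199
z = (75 - 102)/24.9199 = -1.0835

-1.0835


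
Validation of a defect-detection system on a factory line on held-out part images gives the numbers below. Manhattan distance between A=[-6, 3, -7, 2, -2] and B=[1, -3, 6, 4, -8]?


d = |-6-1| + |3+ 3| + |-7-6| + |2-4| + |-2+ 8|
  = 7 + 6 + 13 + 2 + 6
  = 34

34


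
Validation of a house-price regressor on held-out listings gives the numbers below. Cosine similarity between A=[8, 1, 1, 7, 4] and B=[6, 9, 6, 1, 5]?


A·B = 8·6 + 1·9 + 1·6 + 7·1 + 4·5 = 90
‖A‖ = √131 = 11.4455, ‖B‖ = √179 = 13.3791
cos = 90/(√131·√179) = 90/√23449 = 0.5877

0.5877


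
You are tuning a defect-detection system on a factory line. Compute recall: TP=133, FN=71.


Recall = TP/(TP+FN)
= 133/(133+71)
= 133/204 = 65.2%

65.2%


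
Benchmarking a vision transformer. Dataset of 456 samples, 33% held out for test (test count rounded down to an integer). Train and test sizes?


Test = ⌊456·33/100⌋ = 150
Train = 456 - 150 = 306

Train: 306, Test: 150


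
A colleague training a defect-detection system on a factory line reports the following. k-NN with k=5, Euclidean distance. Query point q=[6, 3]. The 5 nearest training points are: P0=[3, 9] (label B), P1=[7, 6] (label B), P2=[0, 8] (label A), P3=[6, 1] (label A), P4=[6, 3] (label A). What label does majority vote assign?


d(q,P0) = 6.7082  (label B)
d(q,P1) = 3.1623  (label B)
d(q,P2) = 7.8102  (label A)
d(q,P3) = 2.0  (label A)
d(q,P4) = 0.0  (label A)
Votes: A=3, B=2
Majority → A

A


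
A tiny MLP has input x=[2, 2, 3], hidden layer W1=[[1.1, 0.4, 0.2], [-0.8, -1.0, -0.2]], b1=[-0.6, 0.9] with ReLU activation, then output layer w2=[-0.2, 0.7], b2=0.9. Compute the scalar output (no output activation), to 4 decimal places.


z1[0] = (1.1)·(2) + (0.4)·(2) + (0.2)·(3) - 0.6 = 3.0
z1[1] = (-0.8)·(2) + (-1.0)·(2) + (-0.2)·(3) + 0.9 = -3.3
h = ReLU(z1) = [3.0, 0.0]
output = (-0.2)·(3.0) + (0.7)·(0.0) + 0.9 = 0.3

0.3


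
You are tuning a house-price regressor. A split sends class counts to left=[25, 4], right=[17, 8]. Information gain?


Parent = [42, 12], H_parent = 0.7642
H_left = 0.5788 (n=29), H_right = 0.9044 (n=25)
H_children = (29/54)·0.5788 + (25/54)·0.9044 = 0.7295
IG = 0.7642 - 0.7295 = 0.0347

0.0347


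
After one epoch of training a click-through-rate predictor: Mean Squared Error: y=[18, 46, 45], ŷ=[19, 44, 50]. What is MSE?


Squared errors: (18-19)²=1, (46-44)²=4, (45-50)²=25
Sum = 30
MSE = 30/3 = 10

10


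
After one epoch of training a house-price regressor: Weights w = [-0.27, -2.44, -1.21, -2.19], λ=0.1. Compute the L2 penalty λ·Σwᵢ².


‖w‖₂² = (-0.27)² + (-2.44)² + (-1.21)² + (-2.19)²
     = 0.0729 + 5.9536 + 1.4641 + 4.7961
     = 12.2867
λ·‖w‖₂² = 0.1·12.2867 = 1.22867

1.22867


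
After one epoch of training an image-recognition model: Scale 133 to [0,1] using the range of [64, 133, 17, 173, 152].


min=17, max=173
(133-17)/(173-17) = 116/156 = 0.7436

0.7436


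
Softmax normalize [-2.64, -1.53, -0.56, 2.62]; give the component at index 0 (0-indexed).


Exponentials: e^-2.64=0.0714, e^-1.53=0.2165, e^-0.56=0.5712, e^2.62=13.7357
Sum = 14.5948
Softmax = [0.0049, 0.0148, 0.0391, 0.9411]
p[0] = 0.0714/14.5948 = 0.0049

0.0049


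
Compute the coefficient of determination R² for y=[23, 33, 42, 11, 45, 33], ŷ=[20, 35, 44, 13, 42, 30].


ȳ = 31.1667
SS_res = Σ(y-ŷ)² = 39
SS_tot = Σ(y-ȳ)² = 788.83
R² = 1 - SS_res/SS_tot = 1 - 0.0494 = 0.9506

0.9506


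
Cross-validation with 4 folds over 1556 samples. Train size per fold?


Fold size = 1556/4 = 389
Training per fold = 1556 - 389 = 1167

1167


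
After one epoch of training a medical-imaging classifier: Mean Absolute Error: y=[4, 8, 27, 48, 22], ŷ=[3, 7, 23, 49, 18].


Absolute errors: |4-3|=1, |8-7|=1, |27-23|=4, |48-49|=1, |22-18|=4
Sum = 11
MAE = 11/5 = 11/5

11/5


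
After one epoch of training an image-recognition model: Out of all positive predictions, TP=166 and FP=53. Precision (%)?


Precision = TP/(TP+FP)
= 166/(166+53)
= 166/219 = 75.8%

75.8%


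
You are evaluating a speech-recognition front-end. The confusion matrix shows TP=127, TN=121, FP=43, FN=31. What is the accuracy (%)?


Accuracy = (TP+TN)/(TP+TN+FP+FN)
= (127+121)/(322)
= 248/322 = 77.02%

77.02%


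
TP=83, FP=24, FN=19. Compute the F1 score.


Precision = 83/107 = 0.7757
Recall = 83/102 = 0.8137
F1 = 2·P·R/(P+R) = 2·TP/(2·TP+FP+FN) = 166/(166+24+19) = 166/209 = 0.7943

0.7943
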